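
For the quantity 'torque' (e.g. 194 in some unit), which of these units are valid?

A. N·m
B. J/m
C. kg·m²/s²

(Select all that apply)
A, C

torque has SI base units: kg * m^2 / s^2

Checking each option against kg * m^2 / s^2:
  A. N·m: ✓ matches
  B. J/m: ✗ does not match
  C. kg·m²/s²: ✓ matches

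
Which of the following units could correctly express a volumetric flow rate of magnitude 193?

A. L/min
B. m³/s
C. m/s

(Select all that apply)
A, B

volumetric flow rate has SI base units: m^3 / s

Checking each option against m^3 / s:
  A. L/min: ✓ matches
  B. m³/s: ✓ matches
  C. m/s: ✗ does not match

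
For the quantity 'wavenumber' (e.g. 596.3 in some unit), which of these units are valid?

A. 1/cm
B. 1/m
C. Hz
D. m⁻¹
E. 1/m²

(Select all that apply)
A, B, D

wavenumber has SI base units: 1 / m

Checking each option against 1 / m:
  A. 1/cm: ✓ matches
  B. 1/m: ✓ matches
  C. Hz: ✗ does not match
  D. m⁻¹: ✓ matches
  E. 1/m²: ✗ does not match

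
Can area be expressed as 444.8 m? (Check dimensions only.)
No

area has SI base units: m^2
m does NOT reduce to m^2; a valid unit for area would be e.g. m².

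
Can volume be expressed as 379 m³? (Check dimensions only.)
Yes

volume has SI base units: m^3
m³ reduces to the same SI base units, so it is a valid unit for volume.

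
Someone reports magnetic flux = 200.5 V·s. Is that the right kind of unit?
Yes

magnetic flux has SI base units: kg * m^2 / (A * s^2)
V·s reduces to the same SI base units, so it is a valid unit for magnetic flux.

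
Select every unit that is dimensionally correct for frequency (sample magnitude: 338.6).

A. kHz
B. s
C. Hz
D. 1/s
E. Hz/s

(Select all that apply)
A, C, D

frequency has SI base units: 1 / s

Checking each option against 1 / s:
  A. kHz: ✓ matches
  B. s: ✗ does not match
  C. Hz: ✓ matches
  D. 1/s: ✓ matches
  E. Hz/s: ✗ does not match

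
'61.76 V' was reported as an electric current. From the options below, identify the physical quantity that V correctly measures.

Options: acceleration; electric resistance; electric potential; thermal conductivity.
electric potential

electric current should have units dimensionally equivalent to A (e.g. A).
The given unit 'V' reduces to kg * m^2 / (A * s^3). Of the listed options, that is the dimensionality of electric potential.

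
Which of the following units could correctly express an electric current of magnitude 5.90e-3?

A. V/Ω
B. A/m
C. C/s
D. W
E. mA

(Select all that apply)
A, C, E

electric current has SI base units: A

Checking each option against A:
  A. V/Ω: ✓ matches
  B. A/m: ✗ does not match
  C. C/s: ✓ matches
  D. W: ✗ does not match
  E. mA: ✓ matches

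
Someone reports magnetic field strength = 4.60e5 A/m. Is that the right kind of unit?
Yes

magnetic field strength has SI base units: A / m
A/m reduces to the same SI base units, so it is a valid unit for magnetic field strength.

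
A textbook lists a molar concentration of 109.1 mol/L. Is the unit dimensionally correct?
Yes

molar concentration has SI base units: mol / m^3
mol/L reduces to the same SI base units, so it is a valid unit for molar concentration.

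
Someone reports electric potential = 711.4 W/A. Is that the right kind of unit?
Yes

electric potential has SI base units: kg * m^2 / (A * s^3)
W/A reduces to the same SI base units, so it is a valid unit for electric potential.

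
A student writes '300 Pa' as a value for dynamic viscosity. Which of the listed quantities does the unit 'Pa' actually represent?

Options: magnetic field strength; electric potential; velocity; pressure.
pressure

dynamic viscosity should have units dimensionally equivalent to kg / (m * s) (e.g. Pa·s).
The given unit 'Pa' reduces to kg / (m * s^2). Of the listed options, that is the dimensionality of pressure.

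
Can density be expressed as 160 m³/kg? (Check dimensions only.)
No

density has SI base units: kg / m^3
m³/kg does NOT reduce to kg / m^3; a valid unit for density would be e.g. kg/m³.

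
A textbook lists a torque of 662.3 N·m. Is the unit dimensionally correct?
Yes

torque has SI base units: kg * m^2 / s^2
N·m reduces to the same SI base units, so it is a valid unit for torque.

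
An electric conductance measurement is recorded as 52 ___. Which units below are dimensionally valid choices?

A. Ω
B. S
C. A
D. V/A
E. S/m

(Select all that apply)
B

electric conductance has SI base units: A^2 * s^3 / (kg * m^2)

Checking each option against A^2 * s^3 / (kg * m^2):
  A. Ω: ✗ does not match
  B. S: ✓ matches
  C. A: ✗ does not match
  D. V/A: ✗ does not match
  E. S/m: ✗ does not match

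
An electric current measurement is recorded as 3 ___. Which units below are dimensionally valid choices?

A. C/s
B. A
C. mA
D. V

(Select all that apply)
A, B, C

electric current has SI base units: A

Checking each option against A:
  A. C/s: ✓ matches
  B. A: ✓ matches
  C. mA: ✓ matches
  D. V: ✗ does not match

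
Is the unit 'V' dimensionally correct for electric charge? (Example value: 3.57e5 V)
No

electric charge has SI base units: A * s
V does NOT reduce to A * s; a valid unit for electric charge would be e.g. C.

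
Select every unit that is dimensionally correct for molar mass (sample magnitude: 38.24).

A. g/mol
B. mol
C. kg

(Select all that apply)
A

molar mass has SI base units: kg / mol

Checking each option against kg / mol:
  A. g/mol: ✓ matches
  B. mol: ✗ does not match
  C. kg: ✗ does not match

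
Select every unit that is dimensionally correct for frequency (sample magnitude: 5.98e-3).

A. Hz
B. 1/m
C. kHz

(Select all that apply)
A, C

frequency has SI base units: 1 / s

Checking each option against 1 / s:
  A. Hz: ✓ matches
  B. 1/m: ✗ does not match
  C. kHz: ✓ matches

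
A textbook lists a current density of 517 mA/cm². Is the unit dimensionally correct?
Yes

current density has SI base units: A / m^2
mA/cm² reduces to the same SI base units, so it is a valid unit for current density.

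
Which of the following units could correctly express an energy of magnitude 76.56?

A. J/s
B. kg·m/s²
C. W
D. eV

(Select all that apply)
D

energy has SI base units: kg * m^2 / s^2

Checking each option against kg * m^2 / s^2:
  A. J/s: ✗ does not match
  B. kg·m/s²: ✗ does not match
  C. W: ✗ does not match
  D. eV: ✓ matches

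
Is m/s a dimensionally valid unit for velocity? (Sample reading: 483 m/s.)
Yes

velocity has SI base units: m / s
m/s reduces to the same SI base units, so it is a valid unit for velocity.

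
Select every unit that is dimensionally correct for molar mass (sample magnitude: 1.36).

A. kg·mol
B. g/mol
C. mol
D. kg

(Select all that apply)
B

molar mass has SI base units: kg / mol

Checking each option against kg / mol:
  A. kg·mol: ✗ does not match
  B. g/mol: ✓ matches
  C. mol: ✗ does not match
  D. kg: ✗ does not match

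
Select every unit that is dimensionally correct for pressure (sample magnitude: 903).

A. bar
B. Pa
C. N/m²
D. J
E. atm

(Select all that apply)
A, B, C, E

pressure has SI base units: kg / (m * s^2)

Checking each option against kg / (m * s^2):
  A. bar: ✓ matches
  B. Pa: ✓ matches
  C. N/m²: ✓ matches
  D. J: ✗ does not match
  E. atm: ✓ matches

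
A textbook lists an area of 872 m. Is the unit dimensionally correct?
No

area has SI base units: m^2
m does NOT reduce to m^2; a valid unit for area would be e.g. m².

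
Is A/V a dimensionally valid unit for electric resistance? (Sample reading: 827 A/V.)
No

electric resistance has SI base units: kg * m^2 / (A^2 * s^3)
A/V does NOT reduce to kg * m^2 / (A^2 * s^3); a valid unit for electric resistance would be e.g. Ω.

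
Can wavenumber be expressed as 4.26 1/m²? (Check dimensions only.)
No

wavenumber has SI base units: 1 / m
1/m² does NOT reduce to 1 / m; a valid unit for wavenumber would be e.g. 1/m.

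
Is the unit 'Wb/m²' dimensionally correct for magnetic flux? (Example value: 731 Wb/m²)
No

magnetic flux has SI base units: kg * m^2 / (A * s^2)
Wb/m² does NOT reduce to kg * m^2 / (A * s^2); a valid unit for magnetic flux would be e.g. Wb.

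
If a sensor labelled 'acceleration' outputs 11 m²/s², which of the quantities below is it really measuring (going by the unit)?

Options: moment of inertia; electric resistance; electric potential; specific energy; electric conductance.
specific energy

acceleration should have units dimensionally equivalent to m / s^2 (e.g. m/s²).
The given unit 'm²/s²' reduces to m^2 / s^2. Of the listed options, that is the dimensionality of specific energy.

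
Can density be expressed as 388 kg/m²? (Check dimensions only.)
No

density has SI base units: kg / m^3
kg/m² does NOT reduce to kg / m^3; a valid unit for density would be e.g. kg/m³.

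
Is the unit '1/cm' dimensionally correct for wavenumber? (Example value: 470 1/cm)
Yes

wavenumber has SI base units: 1 / m
1/cm reduces to the same SI base units, so it is a valid unit for wavenumber.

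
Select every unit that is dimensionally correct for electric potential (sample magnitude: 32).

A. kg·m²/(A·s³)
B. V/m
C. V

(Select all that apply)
A, C

electric potential has SI base units: kg * m^2 / (A * s^3)

Checking each option against kg * m^2 / (A * s^3):
  A. kg·m²/(A·s³): ✓ matches
  B. V/m: ✗ does not match
  C. V: ✓ matches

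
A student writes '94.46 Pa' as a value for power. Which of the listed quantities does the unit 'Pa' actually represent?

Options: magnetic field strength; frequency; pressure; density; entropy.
pressure

power should have units dimensionally equivalent to kg * m^2 / s^3 (e.g. W).
The given unit 'Pa' reduces to kg / (m * s^2). Of the listed options, that is the dimensionality of pressure.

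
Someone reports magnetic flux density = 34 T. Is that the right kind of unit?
Yes

magnetic flux density has SI base units: kg / (A * s^2)
T reduces to the same SI base units, so it is a valid unit for magnetic flux density.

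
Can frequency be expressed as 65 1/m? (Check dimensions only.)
No

frequency has SI base units: 1 / s
1/m does NOT reduce to 1 / s; a valid unit for frequency would be e.g. Hz.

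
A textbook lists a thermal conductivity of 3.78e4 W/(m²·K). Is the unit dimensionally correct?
No

thermal conductivity has SI base units: kg * m / (s^3 * K)
W/(m²·K) does NOT reduce to kg * m / (s^3 * K); a valid unit for thermal conductivity would be e.g. W/(m·K).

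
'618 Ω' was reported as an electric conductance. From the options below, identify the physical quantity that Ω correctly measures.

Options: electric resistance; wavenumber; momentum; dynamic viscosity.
electric resistance

electric conductance should have units dimensionally equivalent to A^2 * s^3 / (kg * m^2) (e.g. S).
The given unit 'Ω' reduces to kg * m^2 / (A^2 * s^3). Of the listed options, that is the dimensionality of electric resistance.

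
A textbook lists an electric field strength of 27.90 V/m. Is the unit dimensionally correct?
Yes

electric field strength has SI base units: kg * m / (A * s^3)
V/m reduces to the same SI base units, so it is a valid unit for electric field strength.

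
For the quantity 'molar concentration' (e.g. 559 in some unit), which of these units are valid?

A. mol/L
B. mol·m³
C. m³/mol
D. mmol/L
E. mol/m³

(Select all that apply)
A, D, E

molar concentration has SI base units: mol / m^3

Checking each option against mol / m^3:
  A. mol/L: ✓ matches
  B. mol·m³: ✗ does not match
  C. m³/mol: ✗ does not match
  D. mmol/L: ✓ matches
  E. mol/m³: ✓ matches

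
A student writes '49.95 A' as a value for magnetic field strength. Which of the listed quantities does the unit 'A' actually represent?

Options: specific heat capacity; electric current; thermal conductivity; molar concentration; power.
electric current

magnetic field strength should have units dimensionally equivalent to A / m (e.g. A/m).
The given unit 'A' reduces to A. Of the listed options, that is the dimensionality of electric current.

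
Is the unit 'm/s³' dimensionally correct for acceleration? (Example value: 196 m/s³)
No

acceleration has SI base units: m / s^2
m/s³ does NOT reduce to m / s^2; a valid unit for acceleration would be e.g. m/s².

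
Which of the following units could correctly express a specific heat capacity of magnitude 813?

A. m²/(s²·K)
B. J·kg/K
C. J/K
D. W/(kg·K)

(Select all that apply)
A

specific heat capacity has SI base units: m^2 / (s^2 * K)

Checking each option against m^2 / (s^2 * K):
  A. m²/(s²·K): ✓ matches
  B. J·kg/K: ✗ does not match
  C. J/K: ✗ does not match
  D. W/(kg·K): ✗ does not match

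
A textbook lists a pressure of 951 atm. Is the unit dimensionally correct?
Yes

pressure has SI base units: kg / (m * s^2)
atm reduces to the same SI base units, so it is a valid unit for pressure.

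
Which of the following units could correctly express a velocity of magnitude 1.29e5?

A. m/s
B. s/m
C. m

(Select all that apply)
A

velocity has SI base units: m / s

Checking each option against m / s:
  A. m/s: ✓ matches
  B. s/m: ✗ does not match
  C. m: ✗ does not match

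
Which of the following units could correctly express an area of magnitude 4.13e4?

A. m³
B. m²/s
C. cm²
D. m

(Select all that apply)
C

area has SI base units: m^2

Checking each option against m^2:
  A. m³: ✗ does not match
  B. m²/s: ✗ does not match
  C. cm²: ✓ matches
  D. m: ✗ does not match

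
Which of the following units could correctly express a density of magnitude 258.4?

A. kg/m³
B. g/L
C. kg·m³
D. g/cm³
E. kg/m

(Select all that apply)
A, B, D

density has SI base units: kg / m^3

Checking each option against kg / m^3:
  A. kg/m³: ✓ matches
  B. g/L: ✓ matches
  C. kg·m³: ✗ does not match
  D. g/cm³: ✓ matches
  E. kg/m: ✗ does not match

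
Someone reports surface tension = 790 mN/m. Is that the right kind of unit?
Yes

surface tension has SI base units: kg / s^2
mN/m reduces to the same SI base units, so it is a valid unit for surface tension.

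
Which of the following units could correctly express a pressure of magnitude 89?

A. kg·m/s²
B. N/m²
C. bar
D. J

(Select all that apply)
B, C

pressure has SI base units: kg / (m * s^2)

Checking each option against kg / (m * s^2):
  A. kg·m/s²: ✗ does not match
  B. N/m²: ✓ matches
  C. bar: ✓ matches
  D. J: ✗ does not match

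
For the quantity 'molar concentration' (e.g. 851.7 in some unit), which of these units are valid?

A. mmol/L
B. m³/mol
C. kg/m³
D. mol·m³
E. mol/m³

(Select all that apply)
A, E

molar concentration has SI base units: mol / m^3

Checking each option against mol / m^3:
  A. mmol/L: ✓ matches
  B. m³/mol: ✗ does not match
  C. kg/m³: ✗ does not match
  D. mol·m³: ✗ does not match
  E. mol/m³: ✓ matches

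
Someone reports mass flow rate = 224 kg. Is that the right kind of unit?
No

mass flow rate has SI base units: kg / s
kg does NOT reduce to kg / s; a valid unit for mass flow rate would be e.g. kg/s.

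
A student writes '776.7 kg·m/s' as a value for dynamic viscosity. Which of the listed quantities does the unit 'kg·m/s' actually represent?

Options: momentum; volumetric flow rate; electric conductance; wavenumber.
momentum

dynamic viscosity should have units dimensionally equivalent to kg / (m * s) (e.g. Pa·s).
The given unit 'kg·m/s' reduces to kg * m / s. Of the listed options, that is the dimensionality of momentum.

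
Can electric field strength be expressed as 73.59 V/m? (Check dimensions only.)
Yes

electric field strength has SI base units: kg * m / (A * s^3)
V/m reduces to the same SI base units, so it is a valid unit for electric field strength.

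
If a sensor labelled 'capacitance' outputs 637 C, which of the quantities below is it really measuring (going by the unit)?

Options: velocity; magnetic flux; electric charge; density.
electric charge

capacitance should have units dimensionally equivalent to A^2 * s^4 / (kg * m^2) (e.g. F).
The given unit 'C' reduces to A * s. Of the listed options, that is the dimensionality of electric charge.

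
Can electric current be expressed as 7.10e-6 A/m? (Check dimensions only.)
No

electric current has SI base units: A
A/m does NOT reduce to A; a valid unit for electric current would be e.g. A.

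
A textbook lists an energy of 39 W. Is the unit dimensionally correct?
No

energy has SI base units: kg * m^2 / s^2
W does NOT reduce to kg * m^2 / s^2; a valid unit for energy would be e.g. J.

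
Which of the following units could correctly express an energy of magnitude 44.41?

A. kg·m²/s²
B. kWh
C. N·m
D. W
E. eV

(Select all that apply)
A, B, C, E

energy has SI base units: kg * m^2 / s^2

Checking each option against kg * m^2 / s^2:
  A. kg·m²/s²: ✓ matches
  B. kWh: ✓ matches
  C. N·m: ✓ matches
  D. W: ✗ does not match
  E. eV: ✓ matches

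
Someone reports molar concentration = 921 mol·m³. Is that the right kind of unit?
No

molar concentration has SI base units: mol / m^3
mol·m³ does NOT reduce to mol / m^3; a valid unit for molar concentration would be e.g. mol/m³.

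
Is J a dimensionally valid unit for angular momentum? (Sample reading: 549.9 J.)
No

angular momentum has SI base units: kg * m^2 / s
J does NOT reduce to kg * m^2 / s; a valid unit for angular momentum would be e.g. kg·m²/s.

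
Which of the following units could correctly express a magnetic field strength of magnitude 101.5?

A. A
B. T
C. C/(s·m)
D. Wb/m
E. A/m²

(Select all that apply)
C

magnetic field strength has SI base units: A / m

Checking each option against A / m:
  A. A: ✗ does not match
  B. T: ✗ does not match
  C. C/(s·m): ✓ matches
  D. Wb/m: ✗ does not match
  E. A/m²: ✗ does not match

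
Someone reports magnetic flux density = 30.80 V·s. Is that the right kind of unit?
No

magnetic flux density has SI base units: kg / (A * s^2)
V·s does NOT reduce to kg / (A * s^2); a valid unit for magnetic flux density would be e.g. T.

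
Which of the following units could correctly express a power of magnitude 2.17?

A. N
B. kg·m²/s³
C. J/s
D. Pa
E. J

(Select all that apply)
B, C

power has SI base units: kg * m^2 / s^3

Checking each option against kg * m^2 / s^3:
  A. N: ✗ does not match
  B. kg·m²/s³: ✓ matches
  C. J/s: ✓ matches
  D. Pa: ✗ does not match
  E. J: ✗ does not match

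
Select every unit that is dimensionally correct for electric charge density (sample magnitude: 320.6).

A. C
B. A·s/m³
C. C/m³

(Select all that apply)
B, C

electric charge density has SI base units: A * s / m^3

Checking each option against A * s / m^3:
  A. C: ✗ does not match
  B. A·s/m³: ✓ matches
  C. C/m³: ✓ matches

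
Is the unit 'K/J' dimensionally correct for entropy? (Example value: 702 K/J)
No

entropy has SI base units: kg * m^2 / (s^2 * K)
K/J does NOT reduce to kg * m^2 / (s^2 * K); a valid unit for entropy would be e.g. J/K.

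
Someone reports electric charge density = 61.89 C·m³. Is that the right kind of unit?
No

electric charge density has SI base units: A * s / m^3
C·m³ does NOT reduce to A * s / m^3; a valid unit for electric charge density would be e.g. C/m³.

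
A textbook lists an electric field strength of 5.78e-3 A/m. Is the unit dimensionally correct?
No

electric field strength has SI base units: kg * m / (A * s^3)
A/m does NOT reduce to kg * m / (A * s^3); a valid unit for electric field strength would be e.g. V/m.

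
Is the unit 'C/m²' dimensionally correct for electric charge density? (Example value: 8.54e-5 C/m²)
No

electric charge density has SI base units: A * s / m^3
C/m² does NOT reduce to A * s / m^3; a valid unit for electric charge density would be e.g. C/m³.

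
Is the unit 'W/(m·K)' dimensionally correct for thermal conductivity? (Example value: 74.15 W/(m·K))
Yes

thermal conductivity has SI base units: kg * m / (s^3 * K)
W/(m·K) reduces to the same SI base units, so it is a valid unit for thermal conductivity.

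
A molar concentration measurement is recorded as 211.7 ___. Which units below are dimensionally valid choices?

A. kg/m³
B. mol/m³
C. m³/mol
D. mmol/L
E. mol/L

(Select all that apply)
B, D, E

molar concentration has SI base units: mol / m^3

Checking each option against mol / m^3:
  A. kg/m³: ✗ does not match
  B. mol/m³: ✓ matches
  C. m³/mol: ✗ does not match
  D. mmol/L: ✓ matches
  E. mol/L: ✓ matches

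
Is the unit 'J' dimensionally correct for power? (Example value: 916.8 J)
No

power has SI base units: kg * m^2 / s^3
J does NOT reduce to kg * m^2 / s^3; a valid unit for power would be e.g. W.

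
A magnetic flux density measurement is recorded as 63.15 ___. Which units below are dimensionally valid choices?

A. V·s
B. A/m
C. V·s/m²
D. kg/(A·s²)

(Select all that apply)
C, D

magnetic flux density has SI base units: kg / (A * s^2)

Checking each option against kg / (A * s^2):
  A. V·s: ✗ does not match
  B. A/m: ✗ does not match
  C. V·s/m²: ✓ matches
  D. kg/(A·s²): ✓ matches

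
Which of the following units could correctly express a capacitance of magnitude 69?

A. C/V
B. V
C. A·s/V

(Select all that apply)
A, C

capacitance has SI base units: A^2 * s^4 / (kg * m^2)

Checking each option against A^2 * s^4 / (kg * m^2):
  A. C/V: ✓ matches
  B. V: ✗ does not match
  C. A·s/V: ✓ matches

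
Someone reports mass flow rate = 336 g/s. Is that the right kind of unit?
Yes

mass flow rate has SI base units: kg / s
g/s reduces to the same SI base units, so it is a valid unit for mass flow rate.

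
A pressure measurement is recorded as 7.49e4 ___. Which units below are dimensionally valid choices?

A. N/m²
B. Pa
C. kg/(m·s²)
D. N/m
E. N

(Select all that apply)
A, B, C

pressure has SI base units: kg / (m * s^2)

Checking each option against kg / (m * s^2):
  A. N/m²: ✓ matches
  B. Pa: ✓ matches
  C. kg/(m·s²): ✓ matches
  D. N/m: ✗ does not match
  E. N: ✗ does not match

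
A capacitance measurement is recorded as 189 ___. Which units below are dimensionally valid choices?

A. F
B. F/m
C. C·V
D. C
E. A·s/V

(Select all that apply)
A, E

capacitance has SI base units: A^2 * s^4 / (kg * m^2)

Checking each option against A^2 * s^4 / (kg * m^2):
  A. F: ✓ matches
  B. F/m: ✗ does not match
  C. C·V: ✗ does not match
  D. C: ✗ does not match
  E. A·s/V: ✓ matches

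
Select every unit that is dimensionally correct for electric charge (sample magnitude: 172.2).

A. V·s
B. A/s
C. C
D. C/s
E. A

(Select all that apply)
C

electric charge has SI base units: A * s

Checking each option against A * s:
  A. V·s: ✗ does not match
  B. A/s: ✗ does not match
  C. C: ✓ matches
  D. C/s: ✗ does not match
  E. A: ✗ does not match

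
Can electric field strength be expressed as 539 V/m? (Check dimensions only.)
Yes

electric field strength has SI base units: kg * m / (A * s^3)
V/m reduces to the same SI base units, so it is a valid unit for electric field strength.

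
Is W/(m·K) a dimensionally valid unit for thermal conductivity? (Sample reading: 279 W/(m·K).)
Yes

thermal conductivity has SI base units: kg * m / (s^3 * K)
W/(m·K) reduces to the same SI base units, so it is a valid unit for thermal conductivity.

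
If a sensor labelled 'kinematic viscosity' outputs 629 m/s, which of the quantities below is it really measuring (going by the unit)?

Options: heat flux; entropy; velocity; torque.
velocity

kinematic viscosity should have units dimensionally equivalent to m^2 / s (e.g. m²/s).
The given unit 'm/s' reduces to m / s. Of the listed options, that is the dimensionality of velocity.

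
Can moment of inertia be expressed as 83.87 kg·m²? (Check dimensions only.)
Yes

moment of inertia has SI base units: kg * m^2
kg·m² reduces to the same SI base units, so it is a valid unit for moment of inertia.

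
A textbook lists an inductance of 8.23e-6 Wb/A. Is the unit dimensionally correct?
Yes

inductance has SI base units: kg * m^2 / (A^2 * s^2)
Wb/A reduces to the same SI base units, so it is a valid unit for inductance.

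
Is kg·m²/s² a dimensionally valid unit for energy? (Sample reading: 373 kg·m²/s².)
Yes

energy has SI base units: kg * m^2 / s^2
kg·m²/s² reduces to the same SI base units, so it is a valid unit for energy.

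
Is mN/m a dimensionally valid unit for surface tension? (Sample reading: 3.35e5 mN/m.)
Yes

surface tension has SI base units: kg / s^2
mN/m reduces to the same SI base units, so it is a valid unit for surface tension.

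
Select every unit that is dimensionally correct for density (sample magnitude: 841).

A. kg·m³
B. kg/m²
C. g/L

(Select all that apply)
C

density has SI base units: kg / m^3

Checking each option against kg / m^3:
  A. kg·m³: ✗ does not match
  B. kg/m²: ✗ does not match
  C. g/L: ✓ matches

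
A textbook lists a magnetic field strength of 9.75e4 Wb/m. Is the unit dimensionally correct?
No

magnetic field strength has SI base units: A / m
Wb/m does NOT reduce to A / m; a valid unit for magnetic field strength would be e.g. A/m.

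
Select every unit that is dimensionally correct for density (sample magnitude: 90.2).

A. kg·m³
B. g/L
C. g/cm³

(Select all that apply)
B, C

density has SI base units: kg / m^3

Checking each option against kg / m^3:
  A. kg·m³: ✗ does not match
  B. g/L: ✓ matches
  C. g/cm³: ✓ matches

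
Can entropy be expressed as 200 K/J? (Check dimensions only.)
No

entropy has SI base units: kg * m^2 / (s^2 * K)
K/J does NOT reduce to kg * m^2 / (s^2 * K); a valid unit for entropy would be e.g. J/K.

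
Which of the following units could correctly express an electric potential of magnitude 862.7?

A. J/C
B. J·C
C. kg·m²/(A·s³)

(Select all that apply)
A, C

electric potential has SI base units: kg * m^2 / (A * s^3)

Checking each option against kg * m^2 / (A * s^3):
  A. J/C: ✓ matches
  B. J·C: ✗ does not match
  C. kg·m²/(A·s³): ✓ matches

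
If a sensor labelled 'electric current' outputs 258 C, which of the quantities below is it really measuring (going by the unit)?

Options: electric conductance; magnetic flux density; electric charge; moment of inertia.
electric charge

electric current should have units dimensionally equivalent to A (e.g. A).
The given unit 'C' reduces to A * s. Of the listed options, that is the dimensionality of electric charge.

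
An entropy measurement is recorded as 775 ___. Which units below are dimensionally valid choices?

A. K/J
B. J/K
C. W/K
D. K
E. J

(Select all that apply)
B

entropy has SI base units: kg * m^2 / (s^2 * K)

Checking each option against kg * m^2 / (s^2 * K):
  A. K/J: ✗ does not match
  B. J/K: ✓ matches
  C. W/K: ✗ does not match
  D. K: ✗ does not match
  E. J: ✗ does not match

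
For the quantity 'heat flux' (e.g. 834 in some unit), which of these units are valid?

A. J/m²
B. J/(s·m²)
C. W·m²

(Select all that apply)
B

heat flux has SI base units: kg / s^3

Checking each option against kg / s^3:
  A. J/m²: ✗ does not match
  B. J/(s·m²): ✓ matches
  C. W·m²: ✗ does not match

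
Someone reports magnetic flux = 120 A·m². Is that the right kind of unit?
No

magnetic flux has SI base units: kg * m^2 / (A * s^2)
A·m² does NOT reduce to kg * m^2 / (A * s^2); a valid unit for magnetic flux would be e.g. Wb.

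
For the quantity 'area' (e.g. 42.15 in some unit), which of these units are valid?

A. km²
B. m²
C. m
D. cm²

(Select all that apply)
A, B, D

area has SI base units: m^2

Checking each option against m^2:
  A. km²: ✓ matches
  B. m²: ✓ matches
  C. m: ✗ does not match
  D. cm²: ✓ matches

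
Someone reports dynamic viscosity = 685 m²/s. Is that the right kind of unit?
No

dynamic viscosity has SI base units: kg / (m * s)
m²/s does NOT reduce to kg / (m * s); a valid unit for dynamic viscosity would be e.g. Pa·s.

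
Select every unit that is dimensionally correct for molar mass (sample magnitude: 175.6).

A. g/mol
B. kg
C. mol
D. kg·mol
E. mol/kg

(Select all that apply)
A

molar mass has SI base units: kg / mol

Checking each option against kg / mol:
  A. g/mol: ✓ matches
  B. kg: ✗ does not match
  C. mol: ✗ does not match
  D. kg·mol: ✗ does not match
  E. mol/kg: ✗ does not match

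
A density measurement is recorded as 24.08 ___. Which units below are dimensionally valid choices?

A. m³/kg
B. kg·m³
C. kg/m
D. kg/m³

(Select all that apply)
D

density has SI base units: kg / m^3

Checking each option against kg / m^3:
  A. m³/kg: ✗ does not match
  B. kg·m³: ✗ does not match
  C. kg/m: ✗ does not match
  D. kg/m³: ✓ matches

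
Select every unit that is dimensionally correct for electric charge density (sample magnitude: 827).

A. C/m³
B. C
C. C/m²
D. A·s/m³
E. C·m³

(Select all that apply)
A, D

electric charge density has SI base units: A * s / m^3

Checking each option against A * s / m^3:
  A. C/m³: ✓ matches
  B. C: ✗ does not match
  C. C/m²: ✗ does not match
  D. A·s/m³: ✓ matches
  E. C·m³: ✗ does not match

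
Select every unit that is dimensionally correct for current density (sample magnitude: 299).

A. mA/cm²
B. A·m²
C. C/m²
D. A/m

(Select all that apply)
A

current density has SI base units: A / m^2

Checking each option against A / m^2:
  A. mA/cm²: ✓ matches
  B. A·m²: ✗ does not match
  C. C/m²: ✗ does not match
  D. A/m: ✗ does not match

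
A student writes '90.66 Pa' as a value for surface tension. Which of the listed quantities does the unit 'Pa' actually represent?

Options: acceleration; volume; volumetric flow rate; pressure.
pressure

surface tension should have units dimensionally equivalent to kg / s^2 (e.g. N/m).
The given unit 'Pa' reduces to kg / (m * s^2). Of the listed options, that is the dimensionality of pressure.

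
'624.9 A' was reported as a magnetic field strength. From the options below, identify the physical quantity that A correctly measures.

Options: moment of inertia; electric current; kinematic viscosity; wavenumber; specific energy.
electric current

magnetic field strength should have units dimensionally equivalent to A / m (e.g. A/m).
The given unit 'A' reduces to A. Of the listed options, that is the dimensionality of electric current.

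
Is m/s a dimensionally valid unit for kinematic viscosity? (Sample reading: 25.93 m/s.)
No

kinematic viscosity has SI base units: m^2 / s
m/s does NOT reduce to m^2 / s; a valid unit for kinematic viscosity would be e.g. m²/s.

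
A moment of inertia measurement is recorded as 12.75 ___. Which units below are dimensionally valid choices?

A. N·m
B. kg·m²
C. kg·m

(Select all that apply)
B

moment of inertia has SI base units: kg * m^2

Checking each option against kg * m^2:
  A. N·m: ✗ does not match
  B. kg·m²: ✓ matches
  C. kg·m: ✗ does not match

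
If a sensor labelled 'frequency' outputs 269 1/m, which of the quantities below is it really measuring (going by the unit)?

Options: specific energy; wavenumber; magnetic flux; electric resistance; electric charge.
wavenumber

frequency should have units dimensionally equivalent to 1 / s (e.g. Hz).
The given unit '1/m' reduces to 1 / m. Of the listed options, that is the dimensionality of wavenumber.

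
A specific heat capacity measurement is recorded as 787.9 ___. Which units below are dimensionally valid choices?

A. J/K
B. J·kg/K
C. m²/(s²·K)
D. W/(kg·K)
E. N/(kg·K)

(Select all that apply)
C

specific heat capacity has SI base units: m^2 / (s^2 * K)

Checking each option against m^2 / (s^2 * K):
  A. J/K: ✗ does not match
  B. J·kg/K: ✗ does not match
  C. m²/(s²·K): ✓ matches
  D. W/(kg·K): ✗ does not match
  E. N/(kg·K): ✗ does not match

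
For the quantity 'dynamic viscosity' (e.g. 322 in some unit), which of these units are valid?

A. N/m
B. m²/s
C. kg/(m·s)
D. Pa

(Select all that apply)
C

dynamic viscosity has SI base units: kg / (m * s)

Checking each option against kg / (m * s):
  A. N/m: ✗ does not match
  B. m²/s: ✗ does not match
  C. kg/(m·s): ✓ matches
  D. Pa: ✗ does not match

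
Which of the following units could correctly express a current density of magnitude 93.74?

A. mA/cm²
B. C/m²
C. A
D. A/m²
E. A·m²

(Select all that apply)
A, D

current density has SI base units: A / m^2

Checking each option against A / m^2:
  A. mA/cm²: ✓ matches
  B. C/m²: ✗ does not match
  C. A: ✗ does not match
  D. A/m²: ✓ matches
  E. A·m²: ✗ does not match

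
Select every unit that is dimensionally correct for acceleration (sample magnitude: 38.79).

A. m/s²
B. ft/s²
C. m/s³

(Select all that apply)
A, B

acceleration has SI base units: m / s^2

Checking each option against m / s^2:
  A. m/s²: ✓ matches
  B. ft/s²: ✓ matches
  C. m/s³: ✗ does not match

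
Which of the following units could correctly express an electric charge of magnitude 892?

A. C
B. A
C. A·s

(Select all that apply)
A, C

electric charge has SI base units: A * s

Checking each option against A * s:
  A. C: ✓ matches
  B. A: ✗ does not match
  C. A·s: ✓ matches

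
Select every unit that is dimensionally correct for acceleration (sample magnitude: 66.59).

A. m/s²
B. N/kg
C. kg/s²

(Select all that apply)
A, B

acceleration has SI base units: m / s^2

Checking each option against m / s^2:
  A. m/s²: ✓ matches
  B. N/kg: ✓ matches
  C. kg/s²: ✗ does not match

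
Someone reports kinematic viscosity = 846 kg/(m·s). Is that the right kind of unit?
No

kinematic viscosity has SI base units: m^2 / s
kg/(m·s) does NOT reduce to m^2 / s; a valid unit for kinematic viscosity would be e.g. m²/s.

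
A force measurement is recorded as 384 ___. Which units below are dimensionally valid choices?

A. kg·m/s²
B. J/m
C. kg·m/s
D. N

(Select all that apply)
A, B, D

force has SI base units: kg * m / s^2

Checking each option against kg * m / s^2:
  A. kg·m/s²: ✓ matches
  B. J/m: ✓ matches
  C. kg·m/s: ✗ does not match
  D. N: ✓ matches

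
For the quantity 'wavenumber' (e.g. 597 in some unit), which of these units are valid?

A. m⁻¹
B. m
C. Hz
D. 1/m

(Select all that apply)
A, D

wavenumber has SI base units: 1 / m

Checking each option against 1 / m:
  A. m⁻¹: ✓ matches
  B. m: ✗ does not match
  C. Hz: ✗ does not match
  D. 1/m: ✓ matches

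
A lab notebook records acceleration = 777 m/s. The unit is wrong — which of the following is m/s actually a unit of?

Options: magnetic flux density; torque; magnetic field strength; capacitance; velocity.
velocity

acceleration should have units dimensionally equivalent to m / s^2 (e.g. m/s²).
The given unit 'm/s' reduces to m / s. Of the listed options, that is the dimensionality of velocity.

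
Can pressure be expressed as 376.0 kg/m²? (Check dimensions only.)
No

pressure has SI base units: kg / (m * s^2)
kg/m² does NOT reduce to kg / (m * s^2); a valid unit for pressure would be e.g. Pa.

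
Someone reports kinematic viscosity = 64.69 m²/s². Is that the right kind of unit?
No

kinematic viscosity has SI base units: m^2 / s
m²/s² does NOT reduce to m^2 / s; a valid unit for kinematic viscosity would be e.g. m²/s.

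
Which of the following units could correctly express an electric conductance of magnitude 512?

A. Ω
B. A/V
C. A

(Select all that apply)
B

electric conductance has SI base units: A^2 * s^3 / (kg * m^2)

Checking each option against A^2 * s^3 / (kg * m^2):
  A. Ω: ✗ does not match
  B. A/V: ✓ matches
  C. A: ✗ does not match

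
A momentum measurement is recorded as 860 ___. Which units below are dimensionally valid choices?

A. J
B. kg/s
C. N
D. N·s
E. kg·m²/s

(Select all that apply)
D

momentum has SI base units: kg * m / s

Checking each option against kg * m / s:
  A. J: ✗ does not match
  B. kg/s: ✗ does not match
  C. N: ✗ does not match
  D. N·s: ✓ matches
  E. kg·m²/s: ✗ does not match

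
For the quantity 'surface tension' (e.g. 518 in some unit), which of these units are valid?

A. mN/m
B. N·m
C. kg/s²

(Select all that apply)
A, C

surface tension has SI base units: kg / s^2

Checking each option against kg / s^2:
  A. mN/m: ✓ matches
  B. N·m: ✗ does not match
  C. kg/s²: ✓ matches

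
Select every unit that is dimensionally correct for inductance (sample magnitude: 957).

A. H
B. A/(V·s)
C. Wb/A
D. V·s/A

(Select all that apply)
A, C, D

inductance has SI base units: kg * m^2 / (A^2 * s^2)

Checking each option against kg * m^2 / (A^2 * s^2):
  A. H: ✓ matches
  B. A/(V·s): ✗ does not match
  C. Wb/A: ✓ matches
  D. V·s/A: ✓ matches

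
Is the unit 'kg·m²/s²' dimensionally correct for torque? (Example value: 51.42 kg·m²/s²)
Yes

torque has SI base units: kg * m^2 / s^2
kg·m²/s² reduces to the same SI base units, so it is a valid unit for torque.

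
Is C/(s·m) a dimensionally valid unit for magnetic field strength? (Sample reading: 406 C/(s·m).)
Yes

magnetic field strength has SI base units: A / m
C/(s·m) reduces to the same SI base units, so it is a valid unit for magnetic field strength.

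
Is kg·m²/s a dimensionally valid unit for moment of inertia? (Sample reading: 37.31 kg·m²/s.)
No

moment of inertia has SI base units: kg * m^2
kg·m²/s does NOT reduce to kg * m^2; a valid unit for moment of inertia would be e.g. kg·m².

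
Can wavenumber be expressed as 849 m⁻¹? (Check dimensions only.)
Yes

wavenumber has SI base units: 1 / m
m⁻¹ reduces to the same SI base units, so it is a valid unit for wavenumber.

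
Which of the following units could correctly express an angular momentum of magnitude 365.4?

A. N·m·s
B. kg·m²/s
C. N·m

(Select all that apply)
A, B

angular momentum has SI base units: kg * m^2 / s

Checking each option against kg * m^2 / s:
  A. N·m·s: ✓ matches
  B. kg·m²/s: ✓ matches
  C. N·m: ✗ does not match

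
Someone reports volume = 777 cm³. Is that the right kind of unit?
Yes

volume has SI base units: m^3
cm³ reduces to the same SI base units, so it is a valid unit for volume.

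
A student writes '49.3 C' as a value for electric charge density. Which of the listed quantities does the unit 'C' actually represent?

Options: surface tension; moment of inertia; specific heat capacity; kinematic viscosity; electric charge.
electric charge

electric charge density should have units dimensionally equivalent to A * s / m^3 (e.g. C/m³).
The given unit 'C' reduces to A * s. Of the listed options, that is the dimensionality of electric charge.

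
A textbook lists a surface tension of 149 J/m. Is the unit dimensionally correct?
No

surface tension has SI base units: kg / s^2
J/m does NOT reduce to kg / s^2; a valid unit for surface tension would be e.g. N/m.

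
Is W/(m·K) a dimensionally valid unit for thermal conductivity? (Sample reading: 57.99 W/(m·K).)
Yes

thermal conductivity has SI base units: kg * m / (s^3 * K)
W/(m·K) reduces to the same SI base units, so it is a valid unit for thermal conductivity.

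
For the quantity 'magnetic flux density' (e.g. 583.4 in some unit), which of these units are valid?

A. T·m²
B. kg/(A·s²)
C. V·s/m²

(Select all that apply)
B, C

magnetic flux density has SI base units: kg / (A * s^2)

Checking each option against kg / (A * s^2):
  A. T·m²: ✗ does not match
  B. kg/(A·s²): ✓ matches
  C. V·s/m²: ✓ matches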